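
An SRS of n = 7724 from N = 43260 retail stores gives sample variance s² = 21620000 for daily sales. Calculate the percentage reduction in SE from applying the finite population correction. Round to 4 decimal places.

f = n/N = 7724/43260 = 0.17854831.
SE_no-fpc = √(s²/n) = 52.906217; SE_fpc = √((1−f)s²/n) = 47.951006.
Ratio = √(1−f) = 0.90633972. Reduction = 100·(1 − 0.90633972) = 9.3660%.

9.3660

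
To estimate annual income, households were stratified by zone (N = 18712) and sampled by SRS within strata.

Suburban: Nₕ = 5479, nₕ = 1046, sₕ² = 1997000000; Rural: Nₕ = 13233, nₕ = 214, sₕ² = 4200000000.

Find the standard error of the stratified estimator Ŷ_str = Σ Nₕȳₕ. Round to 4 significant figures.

Var(Ŷ_str) = Σₕ Nₕ²(1 − fₕ)sₕ²/nₕ.
Suburban: 5479²·(1 − 1046/5479)·1997000000/1046 = 4.6370888 × 10^13.
Rural: 13233²·(1 − 214/13233)·4200000000/214 = 3.3812046 × 10^15.
Sum = 3.4275755 × 10^15.
SE = √(3.4275755 × 10^15) = 5.855 × 10^7.

5.855 × 10^7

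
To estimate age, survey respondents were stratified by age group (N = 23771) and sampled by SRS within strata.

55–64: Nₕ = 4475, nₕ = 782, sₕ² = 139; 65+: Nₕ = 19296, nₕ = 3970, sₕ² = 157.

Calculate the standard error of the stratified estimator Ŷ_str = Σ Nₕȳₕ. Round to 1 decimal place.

3825.3

Var(Ŷ_str) = Σₕ Nₕ²(1 − fₕ)sₕ²/nₕ.
55–64: 4475²·(1 − 782/4475)·139/782 = 2.937517 × 10^6.
65+: 19296²·(1 − 3970/19296)·157/3970 = 1.1695135 × 10^7.
Sum = 1.4632652 × 10^7.
SE = √(1.4632652 × 10^7) = 3825.3.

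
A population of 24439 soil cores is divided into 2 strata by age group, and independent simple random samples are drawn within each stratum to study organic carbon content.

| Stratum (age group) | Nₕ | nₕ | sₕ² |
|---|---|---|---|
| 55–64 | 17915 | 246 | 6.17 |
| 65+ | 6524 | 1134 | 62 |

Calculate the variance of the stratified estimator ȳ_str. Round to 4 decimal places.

0.0165

Var(ȳ_str) = Σₕ Wₕ²(1 − fₕ)sₕ²/nₕ with Wₕ = Nₕ/N, N = 24439.
55–64: Wₕ = 0.73304963; term = 0.73304963²·(1 − 0.01373151)·6.17/246 = 0.013292662.
65+: Wₕ = 0.26695037; term = 0.26695037²·(1 − 0.17381974)·62/1134 = 0.0032189519.
Sum = 0.016511614.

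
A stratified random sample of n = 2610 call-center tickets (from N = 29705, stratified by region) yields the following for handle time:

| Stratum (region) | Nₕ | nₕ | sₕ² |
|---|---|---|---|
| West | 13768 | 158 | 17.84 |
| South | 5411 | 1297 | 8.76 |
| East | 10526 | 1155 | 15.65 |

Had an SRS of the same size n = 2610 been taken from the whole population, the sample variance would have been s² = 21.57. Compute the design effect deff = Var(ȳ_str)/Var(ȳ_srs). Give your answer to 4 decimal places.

Var(ȳ_str) = Σ Wₕ²(1−fₕ)sₕ²/nₕ with Wₕ = Nₕ/29705:
  West: (13768/29705)²·(1−158/13768)·17.84/158 = 0.023977706
  South: (5411/29705)²·(1−1297/5411)·8.76/1297 = 1.7039107 × 10^-4
  East: (10526/29705)²·(1−1155/10526)·15.65/1155 = 0.0015146858
  → Var(ȳ_str) = 0.025662783.
Var(ȳ_srs) = (1 − 2610/29705)·21.57/2610 = 0.0075382274.
deff = 0.025662783 / 0.0075382274 = 3.4044.

3.4044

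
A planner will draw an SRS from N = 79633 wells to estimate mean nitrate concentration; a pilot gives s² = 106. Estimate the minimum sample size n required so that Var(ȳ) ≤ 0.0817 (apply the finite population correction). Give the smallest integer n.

1277

Without fpc, n₀ = s²/D = 106/0.0817 = 1297.4296.
With fpc, (1 − n/N)·s²/n ≤ D requires n ≥ n₀/(1 + n₀/N) = 1297.4296/(1 + 1297.4296/79633) = 1276.6300.
Rounding up, n = 1277.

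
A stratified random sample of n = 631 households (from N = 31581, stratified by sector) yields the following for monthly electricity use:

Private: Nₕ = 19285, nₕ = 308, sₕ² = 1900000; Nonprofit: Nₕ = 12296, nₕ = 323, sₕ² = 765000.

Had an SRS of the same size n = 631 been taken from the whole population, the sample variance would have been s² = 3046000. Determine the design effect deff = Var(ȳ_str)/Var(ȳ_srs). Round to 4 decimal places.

Var(ȳ_str) = Σ Wₕ²(1−fₕ)sₕ²/nₕ with Wₕ = Nₕ/31581:
  Private: (19285/31581)²·(1−308/19285)·1900000/308 = 2263.5929
  Nonprofit: (12296/31581)²·(1−323/12296)·765000/323 = 349.60207
  → Var(ȳ_str) = 2613.195.
Var(ȳ_srs) = (1 − 631/31581)·3046000/631 = 4730.8079.
deff = 2613.195 / 4730.8079 = 0.5524.

0.5524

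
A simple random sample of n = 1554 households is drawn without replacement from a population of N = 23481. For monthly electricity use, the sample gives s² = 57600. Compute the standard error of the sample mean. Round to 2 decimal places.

Under SRS without replacement, Var(ȳ) = (1 − f)·s²/n with f = n/N = 1554/23481 = 0.06618117.
Var(ȳ) = (1 − 0.06618117)·57600/1554 = 0.93381883·37.065637 = 34.61259.
SE(ȳ) = √(34.61259) = 5.88.

5.88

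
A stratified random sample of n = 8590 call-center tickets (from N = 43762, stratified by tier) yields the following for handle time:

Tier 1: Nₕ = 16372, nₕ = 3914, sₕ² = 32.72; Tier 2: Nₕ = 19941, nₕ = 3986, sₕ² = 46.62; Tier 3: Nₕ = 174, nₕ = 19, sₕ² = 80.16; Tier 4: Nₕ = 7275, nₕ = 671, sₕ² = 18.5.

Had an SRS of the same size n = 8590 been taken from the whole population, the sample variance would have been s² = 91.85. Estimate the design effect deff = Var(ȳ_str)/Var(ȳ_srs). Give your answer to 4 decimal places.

Var(ȳ_str) = Σ Wₕ²(1−fₕ)sₕ²/nₕ with Wₕ = Nₕ/43762:
  Tier 1: (16372/43762)²·(1−3914/16372)·32.72/3914 = 8.9032427 × 10^-4
  Tier 2: (19941/43762)²·(1−3986/19941)·46.62/3986 = 0.0019430519
  Tier 3: (174/43762)²·(1−19/174)·80.16/19 = 5.9414265 × 10^-5
  Tier 4: (7275/43762)²·(1−671/7275)·18.5/671 = 6.9166364 × 10^-4
  → Var(ȳ_str) = 0.0035844541.
Var(ȳ_srs) = (1 − 8590/43762)·91.85/8590 = 0.008593813.
deff = 0.0035844541 / 0.008593813 = 0.4171.

0.4171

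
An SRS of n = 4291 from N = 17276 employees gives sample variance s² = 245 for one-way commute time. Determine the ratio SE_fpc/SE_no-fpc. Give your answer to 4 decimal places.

0.8670

f = n/N = 4291/17276 = 0.24837925.
SE_no-fpc = √(s²/n) = 0.23894821; SE_fpc = √((1−f)s²/n) = 0.20715869.
Ratio = √(1−f) = 0.86696064.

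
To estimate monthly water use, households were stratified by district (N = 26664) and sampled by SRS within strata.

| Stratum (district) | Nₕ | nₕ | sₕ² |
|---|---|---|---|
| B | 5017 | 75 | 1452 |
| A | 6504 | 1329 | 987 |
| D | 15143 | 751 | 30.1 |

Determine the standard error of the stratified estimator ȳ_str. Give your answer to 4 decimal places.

0.8501

Var(ȳ_str) = Σₕ Wₕ²(1 − fₕ)sₕ²/nₕ with Wₕ = Nₕ/N, N = 26664.
B: Wₕ = 0.18815632; term = 0.18815632²·(1 − 0.01494917)·1452/75 = 0.67515205.
A: Wₕ = 0.24392439; term = 0.24392439²·(1 − 0.20433579)·987/1329 = 0.035158672.
D: Wₕ = 0.56791929; term = 0.56791929²·(1 − 0.04959387)·30.1/751 = 0.012285958.
Sum = 0.72259668.
SE = √(0.72259668) = 0.8501.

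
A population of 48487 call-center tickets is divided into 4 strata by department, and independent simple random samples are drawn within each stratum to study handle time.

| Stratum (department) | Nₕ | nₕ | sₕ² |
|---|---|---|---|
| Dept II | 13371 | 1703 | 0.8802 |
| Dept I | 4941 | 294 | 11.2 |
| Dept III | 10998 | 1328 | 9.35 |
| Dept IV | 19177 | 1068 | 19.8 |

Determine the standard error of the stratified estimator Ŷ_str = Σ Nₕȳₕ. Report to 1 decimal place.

2853.5

Var(Ŷ_str) = Σₕ Nₕ²(1 − fₕ)sₕ²/nₕ.
Dept II: 13371²·(1 − 1703/13371)·0.8802/1703 = 80635.638.
Dept I: 4941²·(1 − 294/4941)·11.2/294 = 874698.17.
Dept III: 10998²·(1 − 1328/10998)·9.35/1328 = 748779.12.
Dept IV: 19177²·(1 − 1068/19177)·19.8/1068 = 6.4382684 × 10^6.
Sum = 8.1423813 × 10^6.
SE = √(8.1423813 × 10^6) = 2853.5.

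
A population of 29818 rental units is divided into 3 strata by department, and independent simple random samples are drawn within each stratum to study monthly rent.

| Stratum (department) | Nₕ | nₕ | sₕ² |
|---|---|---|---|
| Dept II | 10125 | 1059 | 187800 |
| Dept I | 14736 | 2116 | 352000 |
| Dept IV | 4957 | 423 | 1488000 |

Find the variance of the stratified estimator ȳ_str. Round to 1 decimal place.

142.0

Var(ȳ_str) = Σₕ Wₕ²(1 − fₕ)sₕ²/nₕ with Wₕ = Nₕ/N, N = 29818.
Dept II: Wₕ = 0.33956000; term = 0.33956000²·(1 − 0.10459259)·187800/1059 = 18.308525.
Dept I: Wₕ = 0.49419814; term = 0.49419814²·(1 − 0.14359392)·352000/2116 = 34.794368.
Dept IV: Wₕ = 0.16624187; term = 0.16624187²·(1 − 0.08533387)·1488000/423 = 88.921336.
Sum = 142.02423.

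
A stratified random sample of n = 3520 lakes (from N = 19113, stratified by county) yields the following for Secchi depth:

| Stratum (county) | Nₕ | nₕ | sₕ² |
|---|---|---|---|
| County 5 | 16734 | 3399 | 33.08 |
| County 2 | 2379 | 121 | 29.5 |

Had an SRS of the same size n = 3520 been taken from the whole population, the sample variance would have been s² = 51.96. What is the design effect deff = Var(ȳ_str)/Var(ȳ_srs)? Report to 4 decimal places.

0.7913

Var(ȳ_str) = Σ Wₕ²(1−fₕ)sₕ²/nₕ with Wₕ = Nₕ/19113:
  County 5: (16734/19113)²·(1−3399/16734)·33.08/3399 = 0.0059449664
  County 2: (2379/19113)²·(1−121/2379)·29.5/121 = 0.0035850672
  → Var(ȳ_str) = 0.0095300336.
Var(ȳ_srs) = (1 − 3520/19113)·51.96/3520 = 0.012042795.
deff = 0.0095300336 / 0.012042795 = 0.7913.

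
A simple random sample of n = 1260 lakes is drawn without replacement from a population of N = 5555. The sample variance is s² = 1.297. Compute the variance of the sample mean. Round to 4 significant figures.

Under SRS without replacement, Var(ȳ) = (1 − f)·s²/n with f = n/N = 1260/5555 = 0.22682268.
Var(ȳ) = (1 − 0.22682268)·1.297/1260 = 0.77317732·0.0010293651 = 7.9588173 × 10^-4.

7.959 × 10^-4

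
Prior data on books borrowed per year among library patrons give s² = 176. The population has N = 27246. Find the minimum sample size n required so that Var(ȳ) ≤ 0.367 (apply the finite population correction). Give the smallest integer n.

Without fpc, n₀ = s²/D = 176/0.367 = 479.5640.
With fpc, (1 − n/N)·s²/n ≤ D requires n ≥ n₀/(1 + n₀/N) = 479.5640/(1 + 479.5640/27246) = 471.2691.
Rounding up, n = 472.

472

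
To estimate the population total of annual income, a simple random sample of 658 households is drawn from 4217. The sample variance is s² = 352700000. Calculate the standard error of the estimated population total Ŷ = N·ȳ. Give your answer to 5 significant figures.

Var(Ŷ) = N²·Var(ȳ) = N²·(1 − n/N)·s²/n.
f = 658/4217 = 0.15603510; Var(ȳ) = 0.84396490·352700000/658 = 452380.58.
Var(Ŷ) = 4217² · 452380.58 = 8.0447241 × 10^12.
SE(Ŷ) = √(8.0447241 × 10^12) = 2.8363 × 10^6.

2.8363 × 10^6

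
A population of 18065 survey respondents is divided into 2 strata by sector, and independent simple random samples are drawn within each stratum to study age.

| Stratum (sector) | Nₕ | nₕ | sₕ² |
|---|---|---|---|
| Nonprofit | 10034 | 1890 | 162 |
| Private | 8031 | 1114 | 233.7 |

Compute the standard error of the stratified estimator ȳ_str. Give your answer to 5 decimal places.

0.23911

Var(ȳ_str) = Σₕ Wₕ²(1 − fₕ)sₕ²/nₕ with Wₕ = Nₕ/N, N = 18065.
Nonprofit: Wₕ = 0.55543869; term = 0.55543869²·(1 − 0.18835958)·162/1890 = 0.021462936.
Private: Wₕ = 0.44456131; term = 0.44456131²·(1 − 0.13871249)·233.7/1114 = 0.0357096.
Sum = 0.057172536.
SE = √(0.057172536) = 0.23911.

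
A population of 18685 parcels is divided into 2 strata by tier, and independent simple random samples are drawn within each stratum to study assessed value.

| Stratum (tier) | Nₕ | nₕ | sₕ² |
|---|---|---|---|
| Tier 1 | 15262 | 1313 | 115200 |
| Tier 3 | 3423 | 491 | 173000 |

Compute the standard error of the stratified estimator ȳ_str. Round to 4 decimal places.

Var(ȳ_str) = Σₕ Wₕ²(1 − fₕ)sₕ²/nₕ with Wₕ = Nₕ/N, N = 18685.
Tier 1: Wₕ = 0.81680492; term = 0.81680492²·(1 − 0.08603066)·115200/1313 = 53.500282.
Tier 3: Wₕ = 0.18319508; term = 0.18319508²·(1 − 0.14344143)·173000/491 = 10.128597.
Sum = 63.628879.
SE = √(63.628879) = 7.9768.

7.9768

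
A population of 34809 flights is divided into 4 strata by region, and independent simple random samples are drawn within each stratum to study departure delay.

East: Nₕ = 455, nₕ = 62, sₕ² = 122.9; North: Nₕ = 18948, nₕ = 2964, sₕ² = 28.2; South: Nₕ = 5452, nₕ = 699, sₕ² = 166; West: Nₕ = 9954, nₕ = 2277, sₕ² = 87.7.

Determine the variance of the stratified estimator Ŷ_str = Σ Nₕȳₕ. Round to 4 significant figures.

Var(Ŷ_str) = Σₕ Nₕ²(1 − fₕ)sₕ²/nₕ.
East: 455²·(1 − 62/455)·122.9/62 = 354457.48.
North: 18948²·(1 − 2964/18948)·28.2/2964 = 2.8815075 × 10^6.
South: 5452²·(1 − 699/5452)·166/699 = 6.1539586 × 10^6.
West: 9954²·(1 − 2277/9954)·87.7/2277 = 2.9432404 × 10^6.
Sum = 1.2333164 × 10^7.

1.233 × 10^7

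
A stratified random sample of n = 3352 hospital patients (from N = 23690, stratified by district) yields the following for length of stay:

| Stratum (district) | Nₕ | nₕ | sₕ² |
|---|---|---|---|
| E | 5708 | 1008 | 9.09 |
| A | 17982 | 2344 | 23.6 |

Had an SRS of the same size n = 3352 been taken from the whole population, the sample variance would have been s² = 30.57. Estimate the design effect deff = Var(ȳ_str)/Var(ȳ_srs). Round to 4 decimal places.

0.6994

Var(ȳ_str) = Σ Wₕ²(1−fₕ)sₕ²/nₕ with Wₕ = Nₕ/23690:
  E: (5708/23690)²·(1−1008/5708)·9.09/1008 = 4.310772 × 10^-4
  A: (17982/23690)²·(1−2344/17982)·23.6/2344 = 0.0050447945
  → Var(ȳ_str) = 0.0054758717.
Var(ȳ_srs) = (1 − 3352/23690)·30.57/3352 = 0.0078295105.
deff = 0.0054758717 / 0.0078295105 = 0.6994.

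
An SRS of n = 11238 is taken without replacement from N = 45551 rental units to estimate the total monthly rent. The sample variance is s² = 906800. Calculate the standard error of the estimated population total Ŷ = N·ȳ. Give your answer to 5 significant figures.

Var(Ŷ) = N²·Var(ȳ) = N²·(1 − n/N)·s²/n.
f = 11238/45551 = 0.24671248; Var(ȳ) = 0.75328752·906800/11238 = 60.783158.
Var(Ŷ) = 45551² · 60.783158 = 1.2611859 × 10^11.
SE(Ŷ) = √(1.2611859 × 10^11) = 355130.

355130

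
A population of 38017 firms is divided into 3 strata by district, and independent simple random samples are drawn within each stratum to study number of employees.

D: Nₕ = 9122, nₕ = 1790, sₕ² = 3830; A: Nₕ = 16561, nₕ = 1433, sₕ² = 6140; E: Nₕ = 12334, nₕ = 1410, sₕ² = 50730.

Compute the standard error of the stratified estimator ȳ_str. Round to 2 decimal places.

2.05

Var(ȳ_str) = Σₕ Wₕ²(1 − fₕ)sₕ²/nₕ with Wₕ = Nₕ/N, N = 38017.
D: Wₕ = 0.23994529; term = 0.23994529²·(1 − 0.19622890)·3830/1790 = 0.099015362.
A: Wₕ = 0.43562091; term = 0.43562091²·(1 − 0.08652859)·6140/1433 = 0.74273616.
E: Wₕ = 0.32443381; term = 0.32443381²·(1 − 0.11431814)·50730/1410 = 3.3540976.
Sum = 4.1958491.
SE = √(4.1958491) = 2.05.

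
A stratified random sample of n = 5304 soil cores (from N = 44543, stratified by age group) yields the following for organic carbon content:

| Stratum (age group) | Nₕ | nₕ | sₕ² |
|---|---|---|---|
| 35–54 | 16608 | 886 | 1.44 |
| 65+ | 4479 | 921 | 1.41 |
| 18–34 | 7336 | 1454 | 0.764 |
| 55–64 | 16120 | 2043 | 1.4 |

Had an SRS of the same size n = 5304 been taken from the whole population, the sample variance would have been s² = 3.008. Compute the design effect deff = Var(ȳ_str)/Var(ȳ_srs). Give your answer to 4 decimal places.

Var(ȳ_str) = Σ Wₕ²(1−fₕ)sₕ²/nₕ with Wₕ = Nₕ/44543:
  35–54: (16608/44543)²·(1−886/16608)·1.44/886 = 2.1389221 × 10^-4
  65+: (4479/44543)²·(1−921/4479)·1.41/921 = 1.2296671 × 10^-5
  18–34: (7336/44543)²·(1−1454/7336)·0.764/1454 = 1.1427583 × 10^-5
  55–64: (16120/44543)²·(1−2043/16120)·1.4/2043 = 7.83747 × 10^-5
  → Var(ȳ_str) = 3.1599116 × 10^-4.
Var(ȳ_srs) = (1 − 5304/44543)·3.008/5304 = 4.995889 × 10^-4.
deff = (3.1599116 × 10^-4) / (4.995889 × 10^-4) = 0.6325.

0.6325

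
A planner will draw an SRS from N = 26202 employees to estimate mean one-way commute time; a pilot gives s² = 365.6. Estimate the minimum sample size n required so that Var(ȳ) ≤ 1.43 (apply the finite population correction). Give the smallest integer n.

Without fpc, n₀ = s²/D = 365.6/1.43 = 255.6643.
With fpc, (1 − n/N)·s²/n ≤ D requires n ≥ n₀/(1 + n₀/N) = 255.6643/(1 + 255.6643/26202) = 253.1938.
Rounding up, n = 254.

254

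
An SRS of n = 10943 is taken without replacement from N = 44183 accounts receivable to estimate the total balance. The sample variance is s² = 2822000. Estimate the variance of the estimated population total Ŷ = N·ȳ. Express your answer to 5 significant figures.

3.7874 × 10^11

Var(Ŷ) = N²·Var(ȳ) = N²·(1 − n/N)·s²/n.
f = 10943/44183 = 0.24767444; Var(ȳ) = 0.75232556·2822000/10943 = 194.01103.
Var(Ŷ) = 44183² · 194.01103 = 3.787362 × 10^11.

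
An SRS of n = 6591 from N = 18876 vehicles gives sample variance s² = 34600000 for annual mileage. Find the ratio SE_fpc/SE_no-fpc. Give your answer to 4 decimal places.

0.8067

f = n/N = 6591/18876 = 0.34917355.
SE_no-fpc = √(s²/n) = 72.454004; SE_fpc = √((1−f)s²/n) = 58.45141.
Ratio = √(1−f) = 0.80673815.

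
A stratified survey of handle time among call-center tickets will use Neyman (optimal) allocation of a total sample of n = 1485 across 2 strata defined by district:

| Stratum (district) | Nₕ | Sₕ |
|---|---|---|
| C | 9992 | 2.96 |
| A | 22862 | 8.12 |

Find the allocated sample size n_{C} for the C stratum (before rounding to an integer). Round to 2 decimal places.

204.08

Neyman allocation: nₕ = n·NₕSₕ / Σⱼ NⱼSⱼ.
Σ NⱼSⱼ = 9992·2.96 + 22862·8.12 = 215215.76.
n_{C} = 1485·9992·2.96 / 215215.76 = 204.08.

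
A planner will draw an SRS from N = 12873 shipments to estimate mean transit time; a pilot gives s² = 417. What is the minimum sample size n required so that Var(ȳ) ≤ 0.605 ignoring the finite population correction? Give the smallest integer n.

690

Without fpc, n₀ = s²/D = 417/0.605 = 689.2562.
Rounding up, n = 690.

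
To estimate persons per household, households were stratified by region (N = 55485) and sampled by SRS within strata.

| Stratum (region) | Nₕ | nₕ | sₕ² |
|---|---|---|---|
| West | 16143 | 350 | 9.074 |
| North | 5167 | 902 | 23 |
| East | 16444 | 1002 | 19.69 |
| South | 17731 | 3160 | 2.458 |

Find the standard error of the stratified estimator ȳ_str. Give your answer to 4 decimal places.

Var(ȳ_str) = Σₕ Wₕ²(1 − fₕ)sₕ²/nₕ with Wₕ = Nₕ/N, N = 55485.
West: Wₕ = 0.29094350; term = 0.29094350²·(1 − 0.02168122)·9.074/350 = 0.0021469821.
North: Wₕ = 0.09312427; term = 0.09312427²·(1 − 0.17456938)·23/902 = 1.8252721 × 10^-4.
East: Wₕ = 0.29636839; term = 0.29636839²·(1 − 0.06093408)·19.69/1002 = 0.0016208314.
South: Wₕ = 0.31956385; term = 0.31956385²·(1 − 0.17821894)·2.458/3160 = 6.5277904 × 10^-5.
Sum = 0.0040156186.
SE = √(0.0040156186) = 0.0634.

0.0634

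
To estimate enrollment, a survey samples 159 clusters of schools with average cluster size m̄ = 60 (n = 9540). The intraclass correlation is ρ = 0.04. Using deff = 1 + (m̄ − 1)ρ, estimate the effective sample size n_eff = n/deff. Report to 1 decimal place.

2839.3

deff = 1 + (60 − 1)·0.04 = 1 + 2.36 = 3.36.
n_eff = 9540 / 3.36 = 2839.3.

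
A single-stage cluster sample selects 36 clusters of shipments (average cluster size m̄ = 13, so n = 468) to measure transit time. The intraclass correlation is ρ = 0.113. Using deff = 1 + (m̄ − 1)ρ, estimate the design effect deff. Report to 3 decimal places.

2.356

deff = 1 + (13 − 1)·0.113 = 1 + 1.356 = 2.356.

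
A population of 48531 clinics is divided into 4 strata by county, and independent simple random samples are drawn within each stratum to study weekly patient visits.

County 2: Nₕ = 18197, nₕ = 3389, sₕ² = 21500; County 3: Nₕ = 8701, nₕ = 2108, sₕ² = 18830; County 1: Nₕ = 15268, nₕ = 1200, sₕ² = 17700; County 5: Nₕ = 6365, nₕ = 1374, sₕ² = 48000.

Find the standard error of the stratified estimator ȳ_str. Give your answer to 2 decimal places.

Var(ȳ_str) = Σₕ Wₕ²(1 − fₕ)sₕ²/nₕ with Wₕ = Nₕ/N, N = 48531.
County 2: Wₕ = 0.37495621; term = 0.37495621²·(1 − 0.18623949)·21500/3389 = 0.72581278.
County 3: Wₕ = 0.17928747; term = 0.17928747²·(1 − 0.24227100)·18830/2108 = 0.21756723.
County 1: Wₕ = 0.31460304; term = 0.31460304²·(1 − 0.07859576)·17700/1200 = 1.3451417.
County 5: Wₕ = 0.13115328; term = 0.13115328²·(1 − 0.21586803)·48000/1374 = 0.47119644.
Sum = 2.7597182.
SE = √(2.7597182) = 1.66.

1.66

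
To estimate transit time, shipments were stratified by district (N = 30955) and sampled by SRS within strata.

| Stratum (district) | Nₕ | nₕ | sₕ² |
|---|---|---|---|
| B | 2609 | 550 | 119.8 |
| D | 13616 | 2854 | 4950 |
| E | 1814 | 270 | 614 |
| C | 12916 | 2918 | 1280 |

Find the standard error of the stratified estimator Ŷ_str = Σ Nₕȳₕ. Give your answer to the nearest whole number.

Var(Ŷ_str) = Σₕ Nₕ²(1 − fₕ)sₕ²/nₕ.
B: 2609²·(1 − 550/2609)·119.8/550 = 1.1701042 × 10^6.
D: 13616²·(1 − 2854/13616)·4950/2854 = 2.5415213 × 10^8.
E: 1814²·(1 − 270/1814)·614/270 = 6.3692631 × 10^6.
C: 12916²·(1 − 2918/12916)·1280/2918 = 5.6645557 × 10^7.
Sum = 3.1833705 × 10^8.
SE = √(3.1833705 × 10^8) = 17842.

17842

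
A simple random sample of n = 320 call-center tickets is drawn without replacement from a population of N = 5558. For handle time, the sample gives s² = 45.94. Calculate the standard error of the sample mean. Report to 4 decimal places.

0.3678

Under SRS without replacement, Var(ȳ) = (1 − f)·s²/n with f = n/N = 320/5558 = 0.05757467.
Var(ȳ) = (1 − 0.05757467)·45.94/320 = 0.94242533·0.1435625 = 0.13529694.
SE(ȳ) = √(0.13529694) = 0.3678.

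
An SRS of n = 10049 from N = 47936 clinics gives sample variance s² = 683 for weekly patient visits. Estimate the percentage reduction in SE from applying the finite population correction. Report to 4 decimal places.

f = n/N = 10049/47936 = 0.20963368.
SE_no-fpc = √(s²/n) = 0.26070474; SE_fpc = √((1−f)s²/n) = 0.23177316.
Ratio = √(1−f) = 0.88902549. Reduction = 100·(1 − 0.88902549) = 11.0975%.

11.0975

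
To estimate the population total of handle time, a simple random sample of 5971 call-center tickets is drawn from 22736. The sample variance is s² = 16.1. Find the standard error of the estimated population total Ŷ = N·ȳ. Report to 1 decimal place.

Var(Ŷ) = N²·Var(ȳ) = N²·(1 − n/N)·s²/n.
f = 5971/22736 = 0.26262315; Var(ȳ) = 0.73737685·16.1/5971 = 0.0019882377.
Var(Ŷ) = 22736² · 0.0019882377 = 1.0277712 × 10^6.
SE(Ŷ) = √(1.0277712 × 10^6) = 1013.8.

1013.8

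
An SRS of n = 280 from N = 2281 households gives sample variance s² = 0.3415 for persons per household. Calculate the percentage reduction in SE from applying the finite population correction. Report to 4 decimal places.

f = n/N = 280/2281 = 0.12275318.
SE_no-fpc = √(s²/n) = 0.034923386; SE_fpc = √((1−f)s²/n) = 0.032709751.
Ratio = √(1−f) = 0.93661455. Reduction = 100·(1 − 0.93661455) = 6.3385%.

6.3385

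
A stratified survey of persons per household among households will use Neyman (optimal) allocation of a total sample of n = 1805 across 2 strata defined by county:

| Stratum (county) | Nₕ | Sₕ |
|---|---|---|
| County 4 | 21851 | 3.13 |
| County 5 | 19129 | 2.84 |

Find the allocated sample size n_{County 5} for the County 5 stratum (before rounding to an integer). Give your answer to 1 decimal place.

Neyman allocation: nₕ = n·NₕSₕ / Σⱼ NⱼSⱼ.
Σ NⱼSⱼ = 21851·3.13 + 19129·2.84 = 122719.99.
n_{County 5} = 1805·19129·2.84 / 122719.99 = 799.0.

799.0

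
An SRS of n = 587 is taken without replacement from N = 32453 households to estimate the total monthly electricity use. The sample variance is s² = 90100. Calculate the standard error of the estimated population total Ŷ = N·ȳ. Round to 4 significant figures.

Var(Ŷ) = N²·Var(ȳ) = N²·(1 − n/N)·s²/n.
f = 587/32453 = 0.01808770; Var(ȳ) = 0.98191230·90100/587 = 150.71601.
Var(Ŷ) = 32453² · 150.71601 = 1.5873368 × 10^11.
SE(Ŷ) = √(1.5873368 × 10^11) = 398400.

398400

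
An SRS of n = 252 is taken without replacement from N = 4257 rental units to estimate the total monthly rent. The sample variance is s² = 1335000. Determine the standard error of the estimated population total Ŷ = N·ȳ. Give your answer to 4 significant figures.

300500

Var(Ŷ) = N²·Var(ȳ) = N²·(1 − n/N)·s²/n.
f = 252/4257 = 0.05919662; Var(ȳ) = 0.94080338·1335000/252 = 4984.0179.
Var(Ŷ) = 4257² · 4984.0179 = 9.0320617 × 10^10.
SE(Ŷ) = √(9.0320617 × 10^10) = 300500.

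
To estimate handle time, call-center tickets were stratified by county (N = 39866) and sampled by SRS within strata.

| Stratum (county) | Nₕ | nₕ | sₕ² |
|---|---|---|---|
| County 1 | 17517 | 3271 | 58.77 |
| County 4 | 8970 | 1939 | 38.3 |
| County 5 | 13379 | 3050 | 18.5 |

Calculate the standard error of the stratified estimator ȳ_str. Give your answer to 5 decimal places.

Var(ȳ_str) = Σₕ Wₕ²(1 − fₕ)sₕ²/nₕ with Wₕ = Nₕ/N, N = 39866.
County 1: Wₕ = 0.43939698; term = 0.43939698²·(1 − 0.18673289)·58.77/3271 = 0.0028211261.
County 4: Wₕ = 0.22500376; term = 0.22500376²·(1 − 0.21616499)·38.3/1939 = 7.8383596 × 10^-4.
County 5: Wₕ = 0.33559926; term = 0.33559926²·(1 − 0.22796921)·18.5/3050 = 5.2741016 × 10^-4.
Sum = 0.0041323722.
SE = √(0.0041323722) = 0.06428.

0.06428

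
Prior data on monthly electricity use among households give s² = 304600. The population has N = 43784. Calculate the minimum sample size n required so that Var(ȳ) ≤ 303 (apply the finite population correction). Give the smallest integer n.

983

Without fpc, n₀ = s²/D = 304600/303 = 1005.2805.
With fpc, (1 − n/N)·s²/n ≤ D requires n ≥ n₀/(1 + n₀/N) = 1005.2805/(1 + 1005.2805/43784) = 982.7173.
Rounding up, n = 983.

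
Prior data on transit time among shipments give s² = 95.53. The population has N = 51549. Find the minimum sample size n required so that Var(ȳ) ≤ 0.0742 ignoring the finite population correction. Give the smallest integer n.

1288

Without fpc, n₀ = s²/D = 95.53/0.0742 = 1287.4663.
Rounding up, n = 1288.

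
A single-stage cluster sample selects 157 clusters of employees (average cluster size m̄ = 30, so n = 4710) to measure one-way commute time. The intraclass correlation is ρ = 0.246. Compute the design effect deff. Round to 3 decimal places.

deff = 1 + (30 − 1)·0.246 = 1 + 7.134 = 8.134.

8.134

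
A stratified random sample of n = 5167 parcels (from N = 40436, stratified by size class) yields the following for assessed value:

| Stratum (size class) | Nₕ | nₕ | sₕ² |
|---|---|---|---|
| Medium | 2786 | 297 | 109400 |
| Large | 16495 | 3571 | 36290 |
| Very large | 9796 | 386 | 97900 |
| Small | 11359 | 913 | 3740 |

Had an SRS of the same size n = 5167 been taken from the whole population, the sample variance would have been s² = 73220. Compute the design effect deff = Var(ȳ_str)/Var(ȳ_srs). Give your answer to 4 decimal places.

1.4145

Var(ȳ_str) = Σ Wₕ²(1−fₕ)sₕ²/nₕ with Wₕ = Nₕ/40436:
  Medium: (2786/40436)²·(1−297/2786)·109400/297 = 1.562178
  Large: (16495/40436)²·(1−3571/16495)·36290/3571 = 1.3249821
  Very large: (9796/40436)²·(1−386/9796)·97900/386 = 14.298728
  Small: (11359/40436)²·(1−913/11359)·3740/913 = 0.29727239
  → Var(ȳ_str) = 17.48316.
Var(ȳ_srs) = (1 − 5167/40436)·73220/5167 = 12.359936.
deff = 17.48316 / 12.359936 = 1.4145.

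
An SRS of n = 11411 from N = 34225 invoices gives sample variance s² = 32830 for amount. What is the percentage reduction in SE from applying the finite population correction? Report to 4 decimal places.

18.3551

f = n/N = 11411/34225 = 0.33341125.
SE_no-fpc = √(s²/n) = 1.6961864; SE_fpc = √((1−f)s²/n) = 1.3848495.
Ratio = √(1−f) = 0.81644887. Reduction = 100·(1 − 0.81644887) = 18.3551%.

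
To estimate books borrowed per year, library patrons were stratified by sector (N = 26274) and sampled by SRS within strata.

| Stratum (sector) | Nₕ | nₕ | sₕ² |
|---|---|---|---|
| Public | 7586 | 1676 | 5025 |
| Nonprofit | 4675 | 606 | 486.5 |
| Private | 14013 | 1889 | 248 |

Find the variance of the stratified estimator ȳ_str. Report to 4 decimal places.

0.2492

Var(ȳ_str) = Σₕ Wₕ²(1 − fₕ)sₕ²/nₕ with Wₕ = Nₕ/N, N = 26274.
Public: Wₕ = 0.28872650; term = 0.28872650²·(1 − 0.22093330)·5025/1676 = 0.19471974.
Nonprofit: Wₕ = 0.17793256; term = 0.17793256²·(1 − 0.12962567)·486.5/606 = 0.02212214.
Private: Wₕ = 0.53334095; term = 0.53334095²·(1 − 0.13480340)·248/1889 = 0.032310552.
Sum = 0.24915243.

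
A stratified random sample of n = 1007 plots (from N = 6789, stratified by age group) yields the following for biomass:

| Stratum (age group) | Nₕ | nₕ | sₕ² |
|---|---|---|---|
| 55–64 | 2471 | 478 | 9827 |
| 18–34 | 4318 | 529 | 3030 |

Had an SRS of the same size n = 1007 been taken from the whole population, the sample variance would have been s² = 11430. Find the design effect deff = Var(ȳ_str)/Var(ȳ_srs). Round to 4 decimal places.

0.4376

Var(ȳ_str) = Σ Wₕ²(1−fₕ)sₕ²/nₕ with Wₕ = Nₕ/6789:
  55–64: (2471/6789)²·(1−478/2471)·9827/478 = 2.1966531
  18–34: (4318/6789)²·(1−529/4318)·3030/529 = 2.0332116
  → Var(ȳ_str) = 4.2298647.
Var(ȳ_srs) = (1 − 1007/6789)·11430/1007 = 9.6669403.
deff = 4.2298647 / 9.6669403 = 0.4376.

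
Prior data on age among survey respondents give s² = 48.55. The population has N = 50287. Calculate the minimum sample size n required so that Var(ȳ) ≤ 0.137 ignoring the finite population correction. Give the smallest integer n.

Without fpc, n₀ = s²/D = 48.55/0.137 = 354.3796.
Rounding up, n = 355.

355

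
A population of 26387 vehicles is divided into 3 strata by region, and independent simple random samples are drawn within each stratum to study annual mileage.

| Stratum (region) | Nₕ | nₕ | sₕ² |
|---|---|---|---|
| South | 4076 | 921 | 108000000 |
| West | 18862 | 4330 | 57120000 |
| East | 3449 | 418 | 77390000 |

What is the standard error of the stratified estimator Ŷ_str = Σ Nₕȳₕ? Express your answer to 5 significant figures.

2.6569 × 10^6

Var(Ŷ_str) = Σₕ Nₕ²(1 − fₕ)sₕ²/nₕ.
South: 4076²·(1 − 921/4076)·108000000/921 = 1.5079872 × 10^12.
West: 18862²·(1 − 4330/18862)·57120000/4330 = 3.6158752 × 10^12.
East: 3449²·(1 − 418/3449)·77390000/418 = 1.9354756 × 10^12.
Sum = 7.059338 × 10^12.
SE = √(7.059338 × 10^12) = 2.6569 × 10^6.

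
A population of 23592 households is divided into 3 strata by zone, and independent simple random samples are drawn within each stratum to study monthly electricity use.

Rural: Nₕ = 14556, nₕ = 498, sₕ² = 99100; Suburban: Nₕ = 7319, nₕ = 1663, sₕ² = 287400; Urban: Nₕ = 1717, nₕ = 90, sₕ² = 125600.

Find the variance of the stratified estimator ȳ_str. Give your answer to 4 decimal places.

93.0192

Var(ȳ_str) = Σₕ Wₕ²(1 − fₕ)sₕ²/nₕ with Wₕ = Nₕ/N, N = 23592.
Rural: Wₕ = 0.61698881; term = 0.61698881²·(1 − 0.03421270)·99100/498 = 73.161126.
Suburban: Wₕ = 0.31023228; term = 0.31023228²·(1 − 0.22721683)·287400/1663 = 12.85364.
Urban: Wₕ = 0.07277891; term = 0.07277891²·(1 − 0.05241701)·125600/90 = 7.0044729.
Sum = 93.019239.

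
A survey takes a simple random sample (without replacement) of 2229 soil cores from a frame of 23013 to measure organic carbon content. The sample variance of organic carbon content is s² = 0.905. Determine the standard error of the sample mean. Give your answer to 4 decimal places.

Under SRS without replacement, Var(ȳ) = (1 − f)·s²/n with f = n/N = 2229/23013 = 0.09685830.
Var(ȳ) = (1 − 0.09685830)·0.905/2229 = 0.90314170·4.0601166 × 10^-4 = 3.6668607 × 10^-4.
SE(ȳ) = √(3.6668607 × 10^-4) = 0.0191.

0.0191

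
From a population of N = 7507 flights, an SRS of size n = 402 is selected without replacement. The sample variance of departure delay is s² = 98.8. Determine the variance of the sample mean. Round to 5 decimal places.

Under SRS without replacement, Var(ȳ) = (1 − f)·s²/n with f = n/N = 402/7507 = 0.05355002.
Var(ȳ) = (1 − 0.05355002)·98.8/402 = 0.94644998·0.24577114 = 0.23261009.

0.23261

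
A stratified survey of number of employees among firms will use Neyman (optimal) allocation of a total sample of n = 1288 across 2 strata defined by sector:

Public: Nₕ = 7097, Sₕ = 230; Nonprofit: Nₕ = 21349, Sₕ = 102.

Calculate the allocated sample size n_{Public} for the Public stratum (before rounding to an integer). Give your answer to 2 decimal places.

551.83

Neyman allocation: nₕ = n·NₕSₕ / Σⱼ NⱼSⱼ.
Σ NⱼSⱼ = 7097·230 + 21349·102 = 3.809908 × 10^6.
n_{Public} = 1288·7097·230 / (3.809908 × 10^6) = 551.83.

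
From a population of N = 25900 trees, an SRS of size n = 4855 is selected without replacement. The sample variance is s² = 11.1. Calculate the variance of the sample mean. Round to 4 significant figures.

Under SRS without replacement, Var(ȳ) = (1 − f)·s²/n with f = n/N = 4855/25900 = 0.18745174.
Var(ȳ) = (1 − 0.18745174)·11.1/4855 = 0.81254826·0.0022863028 = 0.0018577314.

0.001858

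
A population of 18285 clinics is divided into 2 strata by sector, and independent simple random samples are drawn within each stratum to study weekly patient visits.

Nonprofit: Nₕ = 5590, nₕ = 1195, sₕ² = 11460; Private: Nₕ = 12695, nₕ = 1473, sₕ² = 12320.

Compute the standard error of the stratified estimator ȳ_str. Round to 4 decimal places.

Var(ȳ_str) = Σₕ Wₕ²(1 − fₕ)sₕ²/nₕ with Wₕ = Nₕ/N, N = 18285.
Nonprofit: Wₕ = 0.30571507; term = 0.30571507²·(1 − 0.21377460)·11460/1195 = 0.70468896.
Private: Wₕ = 0.69428493; term = 0.69428493²·(1 − 0.11602993)·12320/1473 = 3.563863.
Sum = 4.268552.
SE = √(4.268552) = 2.0660.

2.0660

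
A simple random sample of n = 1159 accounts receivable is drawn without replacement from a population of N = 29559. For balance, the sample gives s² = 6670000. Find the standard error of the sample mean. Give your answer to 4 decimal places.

74.3593

Under SRS without replacement, Var(ȳ) = (1 − f)·s²/n with f = n/N = 1159/29559 = 0.03920972.
Var(ȳ) = (1 − 0.03920972)·6670000/1159 = 0.96079028·5754.9612 = 5529.3108.
SE(ȳ) = √(5529.3108) = 74.3593.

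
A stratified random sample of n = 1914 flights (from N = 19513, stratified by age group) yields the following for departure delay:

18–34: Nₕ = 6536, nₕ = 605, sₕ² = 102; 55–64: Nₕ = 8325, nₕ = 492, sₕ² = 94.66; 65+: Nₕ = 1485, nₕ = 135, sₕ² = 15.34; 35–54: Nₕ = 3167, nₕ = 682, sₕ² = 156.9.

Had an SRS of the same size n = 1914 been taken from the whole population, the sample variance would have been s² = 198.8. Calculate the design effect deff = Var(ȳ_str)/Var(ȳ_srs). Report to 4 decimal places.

Var(ȳ_str) = Σ Wₕ²(1−fₕ)sₕ²/nₕ with Wₕ = Nₕ/19513:
  18–34: (6536/19513)²·(1−605/6536)·102/605 = 0.017164718
  55–64: (8325/19513)²·(1−492/8325)·94.66/492 = 0.032950778
  65+: (1485/19513)²·(1−135/1485)·15.34/135 = 5.9827895 × 10^-4
  35–54: (3167/19513)²·(1−682/3167)·156.9/682 = 0.0047551578
  → Var(ȳ_str) = 0.055468933.
Var(ȳ_srs) = (1 − 1914/19513)·198.8/1914 = 0.093678169.
deff = 0.055468933 / 0.093678169 = 0.5921.

0.5921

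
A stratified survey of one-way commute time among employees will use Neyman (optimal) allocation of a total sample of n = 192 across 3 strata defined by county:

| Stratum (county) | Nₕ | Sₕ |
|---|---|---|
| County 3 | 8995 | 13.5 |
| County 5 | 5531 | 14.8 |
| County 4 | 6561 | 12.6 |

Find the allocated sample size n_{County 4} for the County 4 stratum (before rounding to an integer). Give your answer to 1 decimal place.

Neyman allocation: nₕ = n·NₕSₕ / Σⱼ NⱼSⱼ.
Σ NⱼSⱼ = 8995·13.5 + 5531·14.8 + 6561·12.6 = 285959.9.
n_{County 4} = 192·6561·12.6 / 285959.9 = 55.5.

55.5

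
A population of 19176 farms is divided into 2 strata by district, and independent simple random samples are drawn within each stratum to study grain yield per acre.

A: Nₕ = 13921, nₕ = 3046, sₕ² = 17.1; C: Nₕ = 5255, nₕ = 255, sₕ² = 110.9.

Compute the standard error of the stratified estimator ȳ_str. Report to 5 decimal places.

0.18272

Var(ȳ_str) = Σₕ Wₕ²(1 − fₕ)sₕ²/nₕ with Wₕ = Nₕ/N, N = 19176.
A: Wₕ = 0.72595953; term = 0.72595953²·(1 − 0.21880612)·17.1/3046 = 0.0023112657.
C: Wₕ = 0.27404047; term = 0.27404047²·(1 − 0.04852521)·110.9/255 = 0.031075495.
Sum = 0.033386761.
SE = √(0.033386761) = 0.18272.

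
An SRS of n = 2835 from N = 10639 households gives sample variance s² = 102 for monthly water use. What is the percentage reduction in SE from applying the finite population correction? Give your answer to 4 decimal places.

14.3538

f = n/N = 2835/10639 = 0.26647241.
SE_no-fpc = √(s²/n) = 0.18968088; SE_fpc = √((1−f)s²/n) = 0.16245451.
Ratio = √(1−f) = 0.85646225. Reduction = 100·(1 − 0.85646225) = 14.3538%.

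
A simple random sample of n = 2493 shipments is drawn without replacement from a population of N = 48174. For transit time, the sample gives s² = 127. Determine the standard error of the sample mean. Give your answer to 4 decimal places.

Under SRS without replacement, Var(ȳ) = (1 − f)·s²/n with f = n/N = 2493/48174 = 0.05174991.
Var(ȳ) = (1 − 0.05174991)·127/2493 = 0.94825009·0.050942639 = 0.048306363.
SE(ȳ) = √(0.048306363) = 0.2198.

0.2198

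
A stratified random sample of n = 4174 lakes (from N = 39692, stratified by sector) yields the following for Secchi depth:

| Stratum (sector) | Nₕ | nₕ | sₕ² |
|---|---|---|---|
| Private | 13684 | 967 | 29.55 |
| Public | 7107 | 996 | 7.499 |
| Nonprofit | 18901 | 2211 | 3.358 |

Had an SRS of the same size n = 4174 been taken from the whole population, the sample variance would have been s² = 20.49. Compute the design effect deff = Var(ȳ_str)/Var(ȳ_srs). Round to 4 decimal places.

0.8849

Var(ȳ_str) = Σ Wₕ²(1−fₕ)sₕ²/nₕ with Wₕ = Nₕ/39692:
  Private: (13684/39692)²·(1−967/13684)·29.55/967 = 0.0033753809
  Public: (7107/39692)²·(1−996/7107)·7.499/996 = 2.0755665 × 10^-4
  Nonprofit: (18901/39692)²·(1−2211/18901)·3.358/2211 = 3.0410748 × 10^-4
  → Var(ȳ_str) = 0.003887045.
Var(ȳ_srs) = (1 − 4174/39692)·20.49/4174 = 0.0043927353.
deff = 0.003887045 / 0.0043927353 = 0.8849.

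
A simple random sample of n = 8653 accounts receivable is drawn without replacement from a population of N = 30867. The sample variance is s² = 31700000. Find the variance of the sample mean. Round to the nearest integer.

2636

Under SRS without replacement, Var(ȳ) = (1 − f)·s²/n with f = n/N = 8653/30867 = 0.28033175.
Var(ȳ) = (1 − 0.28033175)·31700000/8653 = 0.71966825·3663.4693 = 2636.4826.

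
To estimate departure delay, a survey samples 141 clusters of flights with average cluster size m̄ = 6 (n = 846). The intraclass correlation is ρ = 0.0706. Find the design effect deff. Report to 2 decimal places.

1.35

deff = 1 + (6 − 1)·0.0706 = 1 + 0.353 = 1.353.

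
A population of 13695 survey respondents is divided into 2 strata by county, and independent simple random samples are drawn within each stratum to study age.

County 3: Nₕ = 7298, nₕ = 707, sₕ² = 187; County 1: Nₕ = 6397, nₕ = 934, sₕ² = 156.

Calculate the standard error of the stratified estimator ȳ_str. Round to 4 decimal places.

Var(ȳ_str) = Σₕ Wₕ²(1 − fₕ)sₕ²/nₕ with Wₕ = Nₕ/N, N = 13695.
County 3: Wₕ = 0.53289522; term = 0.53289522²·(1 − 0.09687586)·187/707 = 0.067834916.
County 1: Wₕ = 0.46710478; term = 0.46710478²·(1 − 0.14600594)·156/934 = 0.031121549.
Sum = 0.098956465.
SE = √(0.098956465) = 0.3146.

0.3146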